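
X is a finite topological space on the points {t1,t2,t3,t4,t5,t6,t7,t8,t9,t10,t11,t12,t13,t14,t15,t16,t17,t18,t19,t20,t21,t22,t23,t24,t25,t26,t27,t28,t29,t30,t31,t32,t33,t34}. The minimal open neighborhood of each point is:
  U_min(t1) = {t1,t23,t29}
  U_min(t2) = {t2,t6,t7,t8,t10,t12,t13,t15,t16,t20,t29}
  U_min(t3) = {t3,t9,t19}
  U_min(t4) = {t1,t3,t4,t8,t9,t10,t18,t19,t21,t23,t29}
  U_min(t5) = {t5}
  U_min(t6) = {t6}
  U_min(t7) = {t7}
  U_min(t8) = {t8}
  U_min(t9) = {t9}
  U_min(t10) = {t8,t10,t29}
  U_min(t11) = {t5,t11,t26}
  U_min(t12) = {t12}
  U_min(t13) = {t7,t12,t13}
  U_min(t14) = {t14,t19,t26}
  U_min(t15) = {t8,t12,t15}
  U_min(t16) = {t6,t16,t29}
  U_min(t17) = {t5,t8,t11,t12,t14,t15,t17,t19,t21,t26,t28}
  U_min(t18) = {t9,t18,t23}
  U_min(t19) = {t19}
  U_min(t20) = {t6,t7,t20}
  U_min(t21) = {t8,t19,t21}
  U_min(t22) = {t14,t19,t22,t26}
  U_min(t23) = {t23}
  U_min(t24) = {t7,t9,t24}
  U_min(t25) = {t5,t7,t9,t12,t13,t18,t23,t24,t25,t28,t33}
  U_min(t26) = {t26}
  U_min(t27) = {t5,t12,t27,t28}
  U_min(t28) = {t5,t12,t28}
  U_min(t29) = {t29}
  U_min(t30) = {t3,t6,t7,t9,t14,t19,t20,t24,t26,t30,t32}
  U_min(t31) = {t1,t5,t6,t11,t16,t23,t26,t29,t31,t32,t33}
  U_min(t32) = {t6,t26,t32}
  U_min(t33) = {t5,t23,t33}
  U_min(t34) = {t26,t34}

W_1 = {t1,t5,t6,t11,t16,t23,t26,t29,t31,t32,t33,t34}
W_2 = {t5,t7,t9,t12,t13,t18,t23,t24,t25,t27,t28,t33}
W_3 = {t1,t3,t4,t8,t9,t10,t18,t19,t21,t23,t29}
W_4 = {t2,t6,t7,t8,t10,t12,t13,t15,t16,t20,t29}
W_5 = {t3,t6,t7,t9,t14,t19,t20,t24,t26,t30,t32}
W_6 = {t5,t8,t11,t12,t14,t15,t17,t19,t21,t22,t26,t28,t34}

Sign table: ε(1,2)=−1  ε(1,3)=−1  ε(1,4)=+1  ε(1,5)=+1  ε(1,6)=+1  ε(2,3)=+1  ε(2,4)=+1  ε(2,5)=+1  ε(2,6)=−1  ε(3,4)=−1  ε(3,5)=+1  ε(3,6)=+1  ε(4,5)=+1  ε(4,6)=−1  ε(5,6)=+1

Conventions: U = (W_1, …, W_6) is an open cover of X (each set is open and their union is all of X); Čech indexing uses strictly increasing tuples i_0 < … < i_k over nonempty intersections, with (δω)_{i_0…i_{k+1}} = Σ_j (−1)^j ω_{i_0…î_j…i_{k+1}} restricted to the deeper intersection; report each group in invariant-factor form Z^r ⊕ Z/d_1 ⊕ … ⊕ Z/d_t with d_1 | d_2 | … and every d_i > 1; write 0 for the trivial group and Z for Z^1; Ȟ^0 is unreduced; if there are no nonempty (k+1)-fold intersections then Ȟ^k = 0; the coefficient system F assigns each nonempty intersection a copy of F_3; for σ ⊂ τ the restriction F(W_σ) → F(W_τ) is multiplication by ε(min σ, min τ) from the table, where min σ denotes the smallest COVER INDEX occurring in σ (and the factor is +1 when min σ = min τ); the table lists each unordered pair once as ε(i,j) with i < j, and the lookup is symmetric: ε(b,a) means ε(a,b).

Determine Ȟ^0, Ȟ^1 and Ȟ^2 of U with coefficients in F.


Ȟ^0 = 0, Ȟ^1 = 0, Ȟ^2 = Z/3

nonempty overlaps:
  W12={t5,t23,t33} W13={t1,t23,t29} W14={t6,t16,t29} W15={t6,t26,t32} W16={t5,t11,t26,t34} W23={t9,t18,t23} W24={t7,t12,t13} W25={t7,t9,t24} W26={t5,t12,t28} W34={t8,t10,t29} W35={t3,t9,t19} W36={t8,t19,t21} W45={t6,t7,t20} W46={t8,t12,t15} W56={t14,t19,t26}
  W123={t23} W126={t5} W134={t29} W145={t6} W156={t26} W235={t9} W245={t7} W246={t12} W346={t8} W356={t19}
C dims 6,15,10; δ0: rk_F3 6; δ1: rk_F3 9
degree 0: 6−6−0 = 0 → Ȟ^0 ≅ 0
degree 1: 15−9−6 = 0 → Ȟ^1 ≅ 0
degree 2: 10−0−9 = 1 → Ȟ^2 ≅ Z/3


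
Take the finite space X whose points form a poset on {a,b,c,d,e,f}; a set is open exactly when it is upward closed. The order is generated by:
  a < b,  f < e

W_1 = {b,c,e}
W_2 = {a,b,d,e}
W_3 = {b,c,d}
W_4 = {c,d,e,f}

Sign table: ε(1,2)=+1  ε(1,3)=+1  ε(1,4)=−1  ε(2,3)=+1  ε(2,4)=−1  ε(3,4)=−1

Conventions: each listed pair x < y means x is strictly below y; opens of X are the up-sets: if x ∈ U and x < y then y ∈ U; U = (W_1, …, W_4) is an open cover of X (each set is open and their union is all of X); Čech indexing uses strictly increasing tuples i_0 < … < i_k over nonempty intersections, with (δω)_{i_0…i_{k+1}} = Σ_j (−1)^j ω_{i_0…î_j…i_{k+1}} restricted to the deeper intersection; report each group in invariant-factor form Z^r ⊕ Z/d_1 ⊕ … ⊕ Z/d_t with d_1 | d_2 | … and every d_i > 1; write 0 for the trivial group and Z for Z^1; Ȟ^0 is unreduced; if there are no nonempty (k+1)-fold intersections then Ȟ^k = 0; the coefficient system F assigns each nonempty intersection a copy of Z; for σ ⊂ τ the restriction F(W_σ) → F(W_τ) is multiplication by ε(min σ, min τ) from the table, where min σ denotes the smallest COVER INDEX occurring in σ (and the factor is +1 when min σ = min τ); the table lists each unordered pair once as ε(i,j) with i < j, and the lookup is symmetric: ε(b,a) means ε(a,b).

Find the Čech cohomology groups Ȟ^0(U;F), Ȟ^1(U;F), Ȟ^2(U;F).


intersection data:
  W12={b,e} W13={b,c} W14={c,e} W23={b,d} W24={d,e} W34={c,d}
  W123={b} W124={e} W134={c} W234={d}
C dims 4,6,4; δ0: rk 3, SNF 1^3; δ1: rk 3, SNF 1^3
Ȟ^0 = (4 − 3) − 0 = 1, so Ȟ^0 ≅ Z
Ȟ^1 = (6 − 3) − 3 = 0, so Ȟ^1 ≅ 0
Ȟ^2 = (4 − 0) − 3 = 1, so Ȟ^2 ≅ Z

Ȟ^0(U;F) ≅ Z; Ȟ^1(U;F) ≅ 0; Ȟ^2(U;F) ≅ Z


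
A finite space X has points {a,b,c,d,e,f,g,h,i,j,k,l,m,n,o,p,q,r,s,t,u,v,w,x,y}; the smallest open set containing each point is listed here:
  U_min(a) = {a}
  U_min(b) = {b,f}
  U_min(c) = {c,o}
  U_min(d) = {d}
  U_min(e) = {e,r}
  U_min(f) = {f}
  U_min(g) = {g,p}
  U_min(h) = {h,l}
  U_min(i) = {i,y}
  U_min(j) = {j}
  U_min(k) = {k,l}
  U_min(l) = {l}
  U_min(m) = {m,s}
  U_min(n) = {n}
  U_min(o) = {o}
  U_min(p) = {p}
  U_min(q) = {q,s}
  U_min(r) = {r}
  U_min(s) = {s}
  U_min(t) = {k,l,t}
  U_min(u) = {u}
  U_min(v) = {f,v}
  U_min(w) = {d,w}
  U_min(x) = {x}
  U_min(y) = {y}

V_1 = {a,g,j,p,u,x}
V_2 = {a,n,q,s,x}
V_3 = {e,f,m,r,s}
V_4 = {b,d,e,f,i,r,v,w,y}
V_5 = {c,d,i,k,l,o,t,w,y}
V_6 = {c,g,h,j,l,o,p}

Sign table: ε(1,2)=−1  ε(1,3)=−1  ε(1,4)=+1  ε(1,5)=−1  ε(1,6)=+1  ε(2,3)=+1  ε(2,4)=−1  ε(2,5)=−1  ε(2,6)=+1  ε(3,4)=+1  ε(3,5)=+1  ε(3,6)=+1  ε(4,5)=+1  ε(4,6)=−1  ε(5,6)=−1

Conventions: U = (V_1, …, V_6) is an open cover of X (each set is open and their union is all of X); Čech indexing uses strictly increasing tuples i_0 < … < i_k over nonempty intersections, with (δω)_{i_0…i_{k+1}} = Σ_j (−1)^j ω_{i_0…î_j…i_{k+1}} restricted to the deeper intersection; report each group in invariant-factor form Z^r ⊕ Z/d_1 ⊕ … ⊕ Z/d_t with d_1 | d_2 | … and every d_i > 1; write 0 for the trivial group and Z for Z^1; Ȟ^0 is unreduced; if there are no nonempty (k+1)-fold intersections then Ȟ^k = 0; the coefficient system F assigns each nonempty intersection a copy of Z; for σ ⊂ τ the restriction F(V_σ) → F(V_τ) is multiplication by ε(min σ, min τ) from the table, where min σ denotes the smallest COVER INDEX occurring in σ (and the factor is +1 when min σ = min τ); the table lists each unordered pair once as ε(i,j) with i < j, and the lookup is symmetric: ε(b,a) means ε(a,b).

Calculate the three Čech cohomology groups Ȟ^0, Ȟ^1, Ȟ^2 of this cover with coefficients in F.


intersection data:
  V12={a,x} V16={g,j,p} V23={s} V34={e,f,r} V45={d,i,w,y} V56={c,l,o}
C dims 6,6; δ0: rk 5, SNF 1^5
Ȟ^0 = (6 − 5) − 0 = 1, so Ȟ^0 ≅ Z
Ȟ^1 = (6 − 0) − 5 = 1, so Ȟ^1 ≅ Z
Ȟ^2 = (0 − 0) − 0 = 0, so Ȟ^2 ≅ 0

Ȟ^0(U;F) ≅ Z, Ȟ^1(U;F) ≅ Z, Ȟ^2(U;F) ≅ 0


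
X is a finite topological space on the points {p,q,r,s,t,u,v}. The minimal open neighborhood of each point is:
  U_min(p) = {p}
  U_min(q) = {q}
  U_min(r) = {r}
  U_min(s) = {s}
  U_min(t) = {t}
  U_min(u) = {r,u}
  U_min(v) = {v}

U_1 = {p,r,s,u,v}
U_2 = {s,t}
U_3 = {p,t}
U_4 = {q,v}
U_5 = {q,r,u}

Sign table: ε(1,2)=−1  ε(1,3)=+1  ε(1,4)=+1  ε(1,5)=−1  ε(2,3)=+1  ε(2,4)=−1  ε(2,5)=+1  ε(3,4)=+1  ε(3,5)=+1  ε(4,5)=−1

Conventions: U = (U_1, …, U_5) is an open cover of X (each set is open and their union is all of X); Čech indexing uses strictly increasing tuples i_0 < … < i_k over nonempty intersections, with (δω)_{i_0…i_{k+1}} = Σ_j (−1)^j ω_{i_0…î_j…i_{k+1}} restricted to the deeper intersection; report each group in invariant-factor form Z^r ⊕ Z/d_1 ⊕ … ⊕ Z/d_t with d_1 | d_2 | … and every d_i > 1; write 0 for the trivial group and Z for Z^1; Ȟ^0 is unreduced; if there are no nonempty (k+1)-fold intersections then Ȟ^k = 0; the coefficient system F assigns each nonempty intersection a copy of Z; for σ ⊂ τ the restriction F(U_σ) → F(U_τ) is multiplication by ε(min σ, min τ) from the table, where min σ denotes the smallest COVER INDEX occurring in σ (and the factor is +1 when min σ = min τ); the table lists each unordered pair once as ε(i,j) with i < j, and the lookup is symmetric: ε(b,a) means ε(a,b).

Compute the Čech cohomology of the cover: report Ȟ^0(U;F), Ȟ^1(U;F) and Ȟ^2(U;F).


Ȟ^0 = 0; Ȟ^1 = Z ⊕ Z/2; Ȟ^2 = 0

nerve of the cover:
  U12={s} U13={p} U14={v} U15={r,u} U23={t} U45={q}
C dims 5,6; δ0: rk 5, SNF 1^4·2
Ȟ^0 = (5 − 5) − 0 = 0, so Ȟ^0 ≅ 0
Ȟ^1 = (6 − 0) − 5 = 1 plus torsion [2], so Ȟ^1 ≅ Z ⊕ Z/2
Ȟ^2 = (0 − 0) − 0 = 0, so Ȟ^2 ≅ 0


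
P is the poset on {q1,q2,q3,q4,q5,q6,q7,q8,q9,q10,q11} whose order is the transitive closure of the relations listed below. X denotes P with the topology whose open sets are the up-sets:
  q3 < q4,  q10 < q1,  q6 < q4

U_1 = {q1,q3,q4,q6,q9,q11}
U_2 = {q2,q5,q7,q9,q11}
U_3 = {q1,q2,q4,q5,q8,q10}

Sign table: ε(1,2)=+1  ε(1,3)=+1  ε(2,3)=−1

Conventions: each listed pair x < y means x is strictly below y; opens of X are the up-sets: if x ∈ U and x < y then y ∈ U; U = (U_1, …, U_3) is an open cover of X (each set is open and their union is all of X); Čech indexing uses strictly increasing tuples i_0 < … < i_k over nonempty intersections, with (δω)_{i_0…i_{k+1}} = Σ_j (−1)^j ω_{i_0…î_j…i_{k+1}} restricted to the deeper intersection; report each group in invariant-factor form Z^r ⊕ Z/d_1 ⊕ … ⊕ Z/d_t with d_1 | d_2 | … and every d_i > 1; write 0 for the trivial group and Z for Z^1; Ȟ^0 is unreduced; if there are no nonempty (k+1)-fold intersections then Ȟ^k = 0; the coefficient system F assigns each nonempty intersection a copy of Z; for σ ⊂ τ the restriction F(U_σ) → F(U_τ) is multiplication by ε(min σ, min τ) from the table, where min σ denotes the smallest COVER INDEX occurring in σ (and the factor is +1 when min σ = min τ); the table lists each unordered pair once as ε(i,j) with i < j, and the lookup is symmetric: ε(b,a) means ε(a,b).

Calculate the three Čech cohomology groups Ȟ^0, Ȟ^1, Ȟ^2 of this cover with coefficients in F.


nerve simplices:
  U12={q9,q11} U13={q1,q4} U23={q2,q5}
C dims 3,3; δ0: rk 3, SNF 1^2·2
degree 0: 3−3−0 = 0 → Ȟ^0 ≅ 0
degree 1: 3−0−3 = 0 plus torsion [2] → Ȟ^1 ≅ Z/2
degree 2: 0−0−0 = 0 → Ȟ^2 ≅ 0

Ȟ^0 = 0, Ȟ^1 = Z/2, Ȟ^2 = 0


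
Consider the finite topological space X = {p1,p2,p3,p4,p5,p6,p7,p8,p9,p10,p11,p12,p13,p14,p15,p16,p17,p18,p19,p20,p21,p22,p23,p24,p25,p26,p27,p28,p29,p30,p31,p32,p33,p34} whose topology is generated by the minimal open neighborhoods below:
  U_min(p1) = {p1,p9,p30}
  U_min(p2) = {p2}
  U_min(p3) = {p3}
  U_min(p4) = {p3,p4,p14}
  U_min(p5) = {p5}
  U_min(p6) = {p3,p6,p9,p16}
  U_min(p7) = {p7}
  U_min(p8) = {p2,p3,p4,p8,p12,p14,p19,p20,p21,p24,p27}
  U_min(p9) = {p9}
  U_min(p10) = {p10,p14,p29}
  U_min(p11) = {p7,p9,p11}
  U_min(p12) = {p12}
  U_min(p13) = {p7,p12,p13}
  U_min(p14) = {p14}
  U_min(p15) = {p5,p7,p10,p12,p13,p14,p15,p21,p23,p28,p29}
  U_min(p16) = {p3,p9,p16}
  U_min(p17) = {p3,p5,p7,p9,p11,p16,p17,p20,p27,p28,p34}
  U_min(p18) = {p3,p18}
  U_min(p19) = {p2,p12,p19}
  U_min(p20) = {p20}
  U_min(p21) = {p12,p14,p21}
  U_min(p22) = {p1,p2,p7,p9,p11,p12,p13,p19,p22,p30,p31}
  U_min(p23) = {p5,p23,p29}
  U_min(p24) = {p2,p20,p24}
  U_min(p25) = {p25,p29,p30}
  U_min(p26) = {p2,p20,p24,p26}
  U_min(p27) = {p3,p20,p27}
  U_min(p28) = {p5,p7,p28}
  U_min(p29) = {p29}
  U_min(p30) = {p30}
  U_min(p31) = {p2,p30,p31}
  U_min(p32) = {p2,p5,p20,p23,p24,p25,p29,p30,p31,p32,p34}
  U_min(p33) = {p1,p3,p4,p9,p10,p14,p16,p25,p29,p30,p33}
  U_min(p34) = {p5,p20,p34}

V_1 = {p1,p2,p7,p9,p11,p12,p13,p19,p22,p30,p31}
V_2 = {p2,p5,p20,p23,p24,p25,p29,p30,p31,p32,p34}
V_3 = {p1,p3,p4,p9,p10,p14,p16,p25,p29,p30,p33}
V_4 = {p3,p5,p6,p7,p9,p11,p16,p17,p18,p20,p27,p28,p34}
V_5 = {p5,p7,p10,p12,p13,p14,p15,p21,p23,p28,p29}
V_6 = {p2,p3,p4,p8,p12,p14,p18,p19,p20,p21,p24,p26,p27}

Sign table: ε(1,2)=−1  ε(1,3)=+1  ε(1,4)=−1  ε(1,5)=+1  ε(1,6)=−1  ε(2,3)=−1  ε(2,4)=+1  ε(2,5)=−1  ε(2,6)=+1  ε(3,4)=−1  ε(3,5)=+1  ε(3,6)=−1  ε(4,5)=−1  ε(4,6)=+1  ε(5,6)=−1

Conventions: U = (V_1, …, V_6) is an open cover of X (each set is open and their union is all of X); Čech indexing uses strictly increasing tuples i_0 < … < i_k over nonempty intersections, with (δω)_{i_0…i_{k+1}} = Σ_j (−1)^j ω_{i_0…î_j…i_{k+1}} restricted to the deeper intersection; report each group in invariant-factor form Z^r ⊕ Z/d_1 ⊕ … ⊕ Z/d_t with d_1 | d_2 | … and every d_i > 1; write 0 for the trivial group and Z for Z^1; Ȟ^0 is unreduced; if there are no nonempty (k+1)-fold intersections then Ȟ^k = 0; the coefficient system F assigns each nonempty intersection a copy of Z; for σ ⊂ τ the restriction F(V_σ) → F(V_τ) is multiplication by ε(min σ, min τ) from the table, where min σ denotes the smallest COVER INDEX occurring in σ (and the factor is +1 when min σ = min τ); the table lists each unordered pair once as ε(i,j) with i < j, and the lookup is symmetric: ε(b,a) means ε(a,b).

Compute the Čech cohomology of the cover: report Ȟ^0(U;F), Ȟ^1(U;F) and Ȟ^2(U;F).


Ȟ^0 = Z, Ȟ^1 = 0 and Ȟ^2 = Z/2

nonempty intersections:
  V12={p2,p30,p31} V13={p1,p9,p30} V14={p7,p9,p11} V15={p7,p12,p13} V16={p2,p12,p19} V23={p25,p29,p30} V24={p5,p20,p34} V25={p5,p23,p29} V26={p2,p20,p24} V34={p3,p9,p16} V35={p10,p14,p29} V36={p3,p4,p14} V45={p5,p7,p28} V46={p3,p18,p20,p27} V56={p12,p14,p21}
  V123={p30} V126={p2} V134={p9} V145={p7} V156={p12} V235={p29} V245={p5} V246={p20} V346={p3} V356={p14}
C dims 6,15,10; δ0: rk 5, SNF 1^5; δ1: rk 10, SNF 1^9·2
Ȟ^0: (6−5)−0=1 ⇒ Z
Ȟ^1: (15−10)−5=0 ⇒ 0
Ȟ^2: (10−0)−10=0 plus torsion [2] ⇒ Z/2


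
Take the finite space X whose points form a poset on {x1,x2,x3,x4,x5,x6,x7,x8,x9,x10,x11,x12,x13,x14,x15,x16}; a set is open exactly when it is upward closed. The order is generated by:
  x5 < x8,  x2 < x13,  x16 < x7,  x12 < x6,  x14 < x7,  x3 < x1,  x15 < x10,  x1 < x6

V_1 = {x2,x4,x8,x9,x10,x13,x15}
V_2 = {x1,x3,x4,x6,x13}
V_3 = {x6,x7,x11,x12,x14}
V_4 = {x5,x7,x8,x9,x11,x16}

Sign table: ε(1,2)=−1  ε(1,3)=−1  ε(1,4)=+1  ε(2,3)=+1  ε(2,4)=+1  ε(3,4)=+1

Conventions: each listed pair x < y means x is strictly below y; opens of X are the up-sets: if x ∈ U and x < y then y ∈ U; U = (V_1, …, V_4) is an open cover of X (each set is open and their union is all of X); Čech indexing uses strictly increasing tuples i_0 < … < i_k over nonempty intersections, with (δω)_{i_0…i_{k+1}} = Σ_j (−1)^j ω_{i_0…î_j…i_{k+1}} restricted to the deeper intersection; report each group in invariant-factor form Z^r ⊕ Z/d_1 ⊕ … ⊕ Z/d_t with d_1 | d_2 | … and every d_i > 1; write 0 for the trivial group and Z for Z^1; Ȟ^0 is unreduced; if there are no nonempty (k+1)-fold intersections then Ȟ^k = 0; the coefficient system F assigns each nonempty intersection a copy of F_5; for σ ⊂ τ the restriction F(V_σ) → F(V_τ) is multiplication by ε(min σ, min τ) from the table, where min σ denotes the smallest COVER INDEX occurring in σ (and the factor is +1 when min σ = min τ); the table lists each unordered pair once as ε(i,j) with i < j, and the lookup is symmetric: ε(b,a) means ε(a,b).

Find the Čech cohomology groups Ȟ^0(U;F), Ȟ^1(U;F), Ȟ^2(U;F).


nonempty intersections:
  V12={x4,x13} V14={x8,x9} V23={x6} V34={x7,x11}
C dims 4,4; δ0: rk_F5 4
Ȟ^0: (4−4)−0=0 ⇒ 0
Ȟ^1: (4−0)−4=0 ⇒ 0
Ȟ^2: (0−0)−0=0 ⇒ 0

Ȟ^0(U;F) ≅ 0, Ȟ^1(U;F) ≅ 0, Ȟ^2(U;F) ≅ 0


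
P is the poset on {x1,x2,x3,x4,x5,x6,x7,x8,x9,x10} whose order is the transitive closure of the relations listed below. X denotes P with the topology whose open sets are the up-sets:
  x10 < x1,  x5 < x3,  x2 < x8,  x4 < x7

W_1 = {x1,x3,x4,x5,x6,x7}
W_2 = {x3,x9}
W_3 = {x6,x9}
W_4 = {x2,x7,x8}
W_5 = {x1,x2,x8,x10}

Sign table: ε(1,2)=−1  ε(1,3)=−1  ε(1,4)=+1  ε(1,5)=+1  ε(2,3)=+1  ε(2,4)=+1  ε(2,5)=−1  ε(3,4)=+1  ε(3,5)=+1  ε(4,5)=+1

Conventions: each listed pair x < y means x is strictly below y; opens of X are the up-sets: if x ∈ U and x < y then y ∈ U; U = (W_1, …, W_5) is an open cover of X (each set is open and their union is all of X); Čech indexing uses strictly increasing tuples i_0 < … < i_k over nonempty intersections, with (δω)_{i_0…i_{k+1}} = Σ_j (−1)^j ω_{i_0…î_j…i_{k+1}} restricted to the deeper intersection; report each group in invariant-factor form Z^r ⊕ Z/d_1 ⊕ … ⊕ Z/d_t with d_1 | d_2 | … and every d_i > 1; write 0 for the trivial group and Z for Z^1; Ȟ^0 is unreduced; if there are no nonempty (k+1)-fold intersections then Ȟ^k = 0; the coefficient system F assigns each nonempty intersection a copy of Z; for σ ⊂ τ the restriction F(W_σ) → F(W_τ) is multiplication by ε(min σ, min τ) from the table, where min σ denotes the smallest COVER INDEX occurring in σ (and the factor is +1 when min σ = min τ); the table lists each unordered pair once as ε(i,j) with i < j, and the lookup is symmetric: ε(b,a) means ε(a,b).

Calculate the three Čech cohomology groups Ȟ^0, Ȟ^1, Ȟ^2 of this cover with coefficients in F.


Ȟ^0 ≅ Z, Ȟ^1 ≅ Z^2, Ȟ^2 ≅ 0

nerve of the cover:
  W12={x3} W13={x6} W14={x7} W15={x1} W23={x9} W45={x2,x8}
C dims 5,6; δ0: rk 4, SNF 1^4
Ȟ^0 = (5 − 4) − 0 = 1, so Ȟ^0 ≅ Z
Ȟ^1 = (6 − 0) − 4 = 2, so Ȟ^1 ≅ Z^2
Ȟ^2 = (0 − 0) − 0 = 0, so Ȟ^2 ≅ 0


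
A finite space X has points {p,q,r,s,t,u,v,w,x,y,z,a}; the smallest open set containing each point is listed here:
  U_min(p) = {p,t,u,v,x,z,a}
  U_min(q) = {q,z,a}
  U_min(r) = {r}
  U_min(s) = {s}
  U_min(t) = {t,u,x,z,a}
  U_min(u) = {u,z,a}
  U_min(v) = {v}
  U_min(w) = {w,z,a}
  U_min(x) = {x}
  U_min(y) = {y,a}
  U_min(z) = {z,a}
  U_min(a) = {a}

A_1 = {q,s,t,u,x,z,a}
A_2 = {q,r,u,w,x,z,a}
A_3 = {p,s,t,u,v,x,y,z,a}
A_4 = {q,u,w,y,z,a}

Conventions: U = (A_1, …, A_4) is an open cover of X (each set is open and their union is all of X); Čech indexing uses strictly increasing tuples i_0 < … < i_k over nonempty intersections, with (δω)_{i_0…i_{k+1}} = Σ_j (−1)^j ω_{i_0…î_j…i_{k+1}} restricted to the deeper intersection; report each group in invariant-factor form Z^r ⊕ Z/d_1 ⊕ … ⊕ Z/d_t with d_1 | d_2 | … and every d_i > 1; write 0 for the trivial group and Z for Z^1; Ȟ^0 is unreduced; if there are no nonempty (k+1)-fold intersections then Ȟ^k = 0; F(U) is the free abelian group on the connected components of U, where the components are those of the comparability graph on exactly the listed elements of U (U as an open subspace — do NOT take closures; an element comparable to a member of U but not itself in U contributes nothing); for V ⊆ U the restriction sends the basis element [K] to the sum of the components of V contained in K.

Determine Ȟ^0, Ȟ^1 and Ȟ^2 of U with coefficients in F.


nonempty overlaps:
  A12={q,u,x,z,a} A13={s,t,u,x,z,a} A14={q,u,z,a} A23={u,x,z,a} A24={q,u,w,z,a} A34={u,y,z,a}
  A123={u,x,z,a} A124={q,u,z,a} A134={u,z,a} A234={u,z,a}
  A1234={u,z,a}
components per intersection:
  A1: {q,t,u,x,z,a} {s}
  A2: {q,u,w,z,a} {r} {x}
  A3: {p,t,u,v,x,y,z,a} {s}
  A4: {q,u,w,y,z,a}
  A12: {q,u,z,a} {x}
  A13: {s} {t,u,x,z,a}
  A14: {q,u,z,a}
  A23: {u,z,a} {x}
  A24: {q,u,w,z,a}
  A34: {u,y,z,a}
  A123: {u,z,a} {x}
  A124: {q,u,z,a}
  A134: {u,z,a}
  A234: {u,z,a}
  A1234: {u,z,a}
C dims 8,9,5,1; δ0: rk 5, SNF 1^5; δ1: rk 4, SNF 1^4; δ2: rk 1, SNF 1^1
degree 0: 8−5−0 = 3 → Ȟ^0 ≅ Z^3
degree 1: 9−4−5 = 0 → Ȟ^1 ≅ 0
degree 2: 5−1−4 = 0 → Ȟ^2 ≅ 0

Ȟ^0 = Z^3; Ȟ^1 = 0; Ȟ^2 = 0


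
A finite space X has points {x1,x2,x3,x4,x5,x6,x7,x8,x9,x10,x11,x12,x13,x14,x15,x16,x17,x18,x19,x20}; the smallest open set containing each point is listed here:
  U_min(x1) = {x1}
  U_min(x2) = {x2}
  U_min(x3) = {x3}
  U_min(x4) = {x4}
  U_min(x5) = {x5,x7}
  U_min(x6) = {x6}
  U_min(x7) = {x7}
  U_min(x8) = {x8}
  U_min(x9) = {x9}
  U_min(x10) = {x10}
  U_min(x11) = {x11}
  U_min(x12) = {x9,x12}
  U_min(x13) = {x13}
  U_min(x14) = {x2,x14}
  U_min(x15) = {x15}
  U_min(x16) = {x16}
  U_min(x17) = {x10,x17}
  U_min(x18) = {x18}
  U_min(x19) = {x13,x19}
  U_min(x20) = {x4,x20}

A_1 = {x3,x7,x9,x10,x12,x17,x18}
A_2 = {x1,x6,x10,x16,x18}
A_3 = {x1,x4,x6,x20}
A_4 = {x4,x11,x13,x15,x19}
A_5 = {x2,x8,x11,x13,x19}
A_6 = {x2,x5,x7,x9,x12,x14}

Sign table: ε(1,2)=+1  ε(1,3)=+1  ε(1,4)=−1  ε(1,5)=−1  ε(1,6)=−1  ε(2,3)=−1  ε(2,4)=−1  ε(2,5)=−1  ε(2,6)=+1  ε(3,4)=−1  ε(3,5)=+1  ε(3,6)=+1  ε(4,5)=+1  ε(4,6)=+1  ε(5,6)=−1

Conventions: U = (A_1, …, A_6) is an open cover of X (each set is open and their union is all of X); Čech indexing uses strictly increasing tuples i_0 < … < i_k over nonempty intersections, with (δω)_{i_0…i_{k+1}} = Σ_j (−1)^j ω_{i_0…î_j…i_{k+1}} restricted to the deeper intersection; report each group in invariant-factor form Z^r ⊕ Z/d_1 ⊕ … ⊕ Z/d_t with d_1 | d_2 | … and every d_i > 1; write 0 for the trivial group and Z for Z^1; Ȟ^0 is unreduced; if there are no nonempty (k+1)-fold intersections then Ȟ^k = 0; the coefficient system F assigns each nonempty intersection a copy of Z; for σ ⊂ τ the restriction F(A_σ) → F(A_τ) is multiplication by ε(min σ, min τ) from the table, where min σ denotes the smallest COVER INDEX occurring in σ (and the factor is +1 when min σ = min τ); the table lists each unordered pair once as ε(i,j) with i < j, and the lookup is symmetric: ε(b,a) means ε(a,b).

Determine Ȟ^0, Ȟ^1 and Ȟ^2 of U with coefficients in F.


nonempty overlaps:
  A12={x10,x18} A16={x7,x9,x12} A23={x1,x6} A34={x4} A45={x11,x13,x19} A56={x2}
C dims 6,6; δ0: rk 5, SNF 1^5
degree 0: 6−5−0 = 1 → Ȟ^0 ≅ Z
degree 1: 6−0−5 = 1 → Ȟ^1 ≅ Z
degree 2: 0−0−0 = 0 → Ȟ^2 ≅ 0

Ȟ^0 ≅ Z, Ȟ^1 ≅ Z, Ȟ^2 ≅ 0


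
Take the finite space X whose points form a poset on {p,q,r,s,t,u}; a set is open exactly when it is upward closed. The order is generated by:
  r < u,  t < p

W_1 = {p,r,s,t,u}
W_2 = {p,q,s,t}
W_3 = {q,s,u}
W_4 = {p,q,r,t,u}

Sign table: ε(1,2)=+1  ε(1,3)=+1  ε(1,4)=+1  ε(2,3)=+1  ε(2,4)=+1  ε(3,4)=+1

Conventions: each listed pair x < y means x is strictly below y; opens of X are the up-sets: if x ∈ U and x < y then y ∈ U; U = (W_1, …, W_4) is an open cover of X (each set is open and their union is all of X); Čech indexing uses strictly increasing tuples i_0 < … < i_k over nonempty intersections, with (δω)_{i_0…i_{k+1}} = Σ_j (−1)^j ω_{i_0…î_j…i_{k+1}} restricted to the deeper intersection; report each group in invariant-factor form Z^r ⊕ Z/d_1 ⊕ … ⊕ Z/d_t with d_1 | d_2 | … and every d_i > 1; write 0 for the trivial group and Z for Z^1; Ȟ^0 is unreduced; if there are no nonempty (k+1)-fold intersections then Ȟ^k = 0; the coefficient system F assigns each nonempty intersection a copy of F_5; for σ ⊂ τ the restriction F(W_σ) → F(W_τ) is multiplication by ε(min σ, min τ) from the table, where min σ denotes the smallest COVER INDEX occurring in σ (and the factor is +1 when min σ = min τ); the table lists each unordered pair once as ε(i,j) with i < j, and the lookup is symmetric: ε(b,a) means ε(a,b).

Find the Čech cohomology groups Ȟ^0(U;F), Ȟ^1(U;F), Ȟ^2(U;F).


nerve simplices:
  W12={p,s,t} W13={s,u} W14={p,r,t,u} W23={q,s} W24={p,q,t} W34={q,u}
  W123={s} W124={p,t} W134={u} W234={q}
C dims 4,6,4; δ0: rk_F5 3; δ1: rk_F5 3
degree 0: 4−3−0 = 1 → Ȟ^0 ≅ Z/5
degree 1: 6−3−3 = 0 → Ȟ^1 ≅ 0
degree 2: 4−0−3 = 1 → Ȟ^2 ≅ Z/5

Ȟ^0(U;F) ≅ Z/5, Ȟ^1(U;F) ≅ 0, Ȟ^2(U;F) ≅ Z/5


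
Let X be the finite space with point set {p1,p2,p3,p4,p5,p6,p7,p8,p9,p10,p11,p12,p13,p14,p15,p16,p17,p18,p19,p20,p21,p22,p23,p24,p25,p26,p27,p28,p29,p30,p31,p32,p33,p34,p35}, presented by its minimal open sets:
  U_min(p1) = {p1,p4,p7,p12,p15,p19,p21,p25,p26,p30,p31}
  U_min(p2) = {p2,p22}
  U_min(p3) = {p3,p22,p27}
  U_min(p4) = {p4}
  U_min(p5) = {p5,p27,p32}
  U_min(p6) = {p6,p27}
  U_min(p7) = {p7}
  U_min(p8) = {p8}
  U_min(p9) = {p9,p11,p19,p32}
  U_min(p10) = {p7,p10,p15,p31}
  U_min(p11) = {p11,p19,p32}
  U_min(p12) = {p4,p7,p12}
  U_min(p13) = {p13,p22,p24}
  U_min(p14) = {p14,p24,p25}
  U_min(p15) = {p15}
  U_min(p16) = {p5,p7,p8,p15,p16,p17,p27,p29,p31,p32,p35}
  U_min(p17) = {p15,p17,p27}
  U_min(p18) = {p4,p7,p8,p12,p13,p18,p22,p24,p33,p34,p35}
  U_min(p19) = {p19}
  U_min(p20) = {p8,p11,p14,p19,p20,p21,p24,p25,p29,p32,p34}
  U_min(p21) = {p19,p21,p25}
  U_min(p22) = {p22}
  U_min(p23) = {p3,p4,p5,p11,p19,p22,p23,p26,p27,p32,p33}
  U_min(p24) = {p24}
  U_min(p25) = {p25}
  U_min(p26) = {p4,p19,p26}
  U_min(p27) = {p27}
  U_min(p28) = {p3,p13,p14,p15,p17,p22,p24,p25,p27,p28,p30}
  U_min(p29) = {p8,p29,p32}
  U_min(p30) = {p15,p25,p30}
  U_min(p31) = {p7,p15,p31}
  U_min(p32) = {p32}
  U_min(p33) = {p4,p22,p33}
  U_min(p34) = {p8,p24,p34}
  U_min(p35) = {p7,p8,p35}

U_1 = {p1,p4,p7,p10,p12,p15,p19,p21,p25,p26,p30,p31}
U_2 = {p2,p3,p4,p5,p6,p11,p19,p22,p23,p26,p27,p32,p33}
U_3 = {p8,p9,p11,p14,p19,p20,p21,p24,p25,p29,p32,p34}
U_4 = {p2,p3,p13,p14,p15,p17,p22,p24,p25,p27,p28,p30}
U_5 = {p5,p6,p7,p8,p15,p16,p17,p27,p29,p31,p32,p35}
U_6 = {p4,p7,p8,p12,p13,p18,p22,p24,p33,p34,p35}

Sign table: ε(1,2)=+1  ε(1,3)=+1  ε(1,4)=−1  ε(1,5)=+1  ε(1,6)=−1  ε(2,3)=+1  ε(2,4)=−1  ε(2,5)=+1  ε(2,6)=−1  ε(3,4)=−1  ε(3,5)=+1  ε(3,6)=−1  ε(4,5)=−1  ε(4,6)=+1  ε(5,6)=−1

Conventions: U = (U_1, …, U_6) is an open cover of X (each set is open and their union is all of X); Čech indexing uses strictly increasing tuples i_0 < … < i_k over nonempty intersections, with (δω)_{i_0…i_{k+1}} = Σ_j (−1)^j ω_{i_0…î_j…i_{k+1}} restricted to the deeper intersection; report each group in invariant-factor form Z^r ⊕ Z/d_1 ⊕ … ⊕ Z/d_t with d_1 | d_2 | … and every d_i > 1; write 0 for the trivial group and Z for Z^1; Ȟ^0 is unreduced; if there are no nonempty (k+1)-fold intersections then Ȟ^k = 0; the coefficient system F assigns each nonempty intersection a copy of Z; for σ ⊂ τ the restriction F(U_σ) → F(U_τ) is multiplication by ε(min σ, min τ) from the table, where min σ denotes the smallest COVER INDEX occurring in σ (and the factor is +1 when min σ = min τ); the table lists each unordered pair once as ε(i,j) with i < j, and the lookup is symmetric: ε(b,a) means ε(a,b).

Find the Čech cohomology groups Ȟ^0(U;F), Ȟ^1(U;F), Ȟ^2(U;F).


nerve of the cover:
  U12={p4,p19,p26} U13={p19,p21,p25} U14={p15,p25,p30} U15={p7,p15,p31} U16={p4,p7,p12} U23={p11,p19,p32} U24={p2,p3,p22,p27} U25={p5,p6,p27,p32} U26={p4,p22,p33} U34={p14,p24,p25} U35={p8,p29,p32} U36={p8,p24,p34} U45={p15,p17,p27} U46={p13,p22,p24} U56={p7,p8,p35}
  U123={p19} U126={p4} U134={p25} U145={p15} U156={p7} U235={p32} U245={p27} U246={p22} U346={p24} U356={p8}
C dims 6,15,10; δ0: rk 5, SNF 1^5; δ1: rk 10, SNF 1^9·2
Ȟ^0 = (6 − 5) − 0 = 1, so Ȟ^0 ≅ Z
Ȟ^1 = (15 − 10) − 5 = 0, so Ȟ^1 ≅ 0
Ȟ^2 = (10 − 0) − 10 = 0 plus torsion [2], so Ȟ^2 ≅ Z/2

Ȟ^0 = Z; Ȟ^1 = 0; Ȟ^2 = Z/2


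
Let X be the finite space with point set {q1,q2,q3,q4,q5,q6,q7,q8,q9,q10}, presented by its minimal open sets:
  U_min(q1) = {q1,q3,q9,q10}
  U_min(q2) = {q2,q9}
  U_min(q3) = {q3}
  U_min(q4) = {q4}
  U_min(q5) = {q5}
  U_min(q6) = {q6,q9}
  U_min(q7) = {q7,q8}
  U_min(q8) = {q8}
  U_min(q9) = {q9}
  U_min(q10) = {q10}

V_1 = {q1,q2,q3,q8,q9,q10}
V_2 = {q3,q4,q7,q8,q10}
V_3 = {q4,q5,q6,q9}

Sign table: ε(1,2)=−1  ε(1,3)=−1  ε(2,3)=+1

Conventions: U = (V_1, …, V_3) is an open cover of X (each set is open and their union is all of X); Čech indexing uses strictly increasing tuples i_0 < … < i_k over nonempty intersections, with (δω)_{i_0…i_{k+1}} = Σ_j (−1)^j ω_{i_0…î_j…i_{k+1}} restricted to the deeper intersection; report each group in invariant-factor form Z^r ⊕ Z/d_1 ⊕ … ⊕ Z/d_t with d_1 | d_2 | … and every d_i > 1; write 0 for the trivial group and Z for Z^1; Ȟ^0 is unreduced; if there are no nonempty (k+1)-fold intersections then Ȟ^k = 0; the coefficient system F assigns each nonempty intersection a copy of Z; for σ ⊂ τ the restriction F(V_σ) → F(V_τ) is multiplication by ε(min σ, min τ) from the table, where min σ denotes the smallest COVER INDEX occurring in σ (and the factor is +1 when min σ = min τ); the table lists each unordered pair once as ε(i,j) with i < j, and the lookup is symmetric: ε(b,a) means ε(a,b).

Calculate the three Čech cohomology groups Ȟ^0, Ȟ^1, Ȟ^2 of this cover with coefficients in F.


Ȟ^0 = Z; Ȟ^1 = Z; Ȟ^2 = 0

nerve simplices:
  V12={q3,q8,q10} V13={q9} V23={q4}
C dims 3,3; δ0: rk 2, SNF 1^2
degree 0: 3−2−0 = 1 → Ȟ^0 ≅ Z
degree 1: 3−0−2 = 1 → Ȟ^1 ≅ Z
degree 2: 0−0−0 = 0 → Ȟ^2 ≅ 0


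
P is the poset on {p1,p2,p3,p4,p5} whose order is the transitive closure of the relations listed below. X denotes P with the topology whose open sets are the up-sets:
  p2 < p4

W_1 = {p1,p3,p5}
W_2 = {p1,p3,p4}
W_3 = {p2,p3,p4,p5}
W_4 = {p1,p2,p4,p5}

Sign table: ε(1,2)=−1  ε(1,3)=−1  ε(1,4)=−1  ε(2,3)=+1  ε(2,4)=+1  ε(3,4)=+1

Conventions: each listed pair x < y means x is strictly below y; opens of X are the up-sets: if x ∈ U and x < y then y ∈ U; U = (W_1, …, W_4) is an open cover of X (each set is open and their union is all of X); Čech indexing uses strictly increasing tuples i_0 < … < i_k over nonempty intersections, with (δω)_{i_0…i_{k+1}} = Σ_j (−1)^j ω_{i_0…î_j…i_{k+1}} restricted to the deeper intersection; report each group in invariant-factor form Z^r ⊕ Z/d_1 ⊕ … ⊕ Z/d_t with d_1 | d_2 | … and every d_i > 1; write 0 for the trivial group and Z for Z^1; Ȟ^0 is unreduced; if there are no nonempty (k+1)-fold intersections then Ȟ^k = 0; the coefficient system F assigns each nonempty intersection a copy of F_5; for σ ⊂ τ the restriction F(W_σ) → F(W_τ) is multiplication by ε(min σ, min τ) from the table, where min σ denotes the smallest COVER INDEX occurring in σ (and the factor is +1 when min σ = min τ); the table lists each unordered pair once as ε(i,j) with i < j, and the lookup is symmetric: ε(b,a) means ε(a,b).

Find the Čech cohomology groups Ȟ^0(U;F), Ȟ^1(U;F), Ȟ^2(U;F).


nerve simplices:
  W12={p1,p3} W13={p3,p5} W14={p1,p5} W23={p3,p4} W24={p1,p4} W34={p2,p4,p5}
  W123={p3} W124={p1} W134={p5} W234={p4}
C dims 4,6,4; δ0: rk_F5 3; δ1: rk_F5 3
degree 0: 4−3−0 = 1 → Ȟ^0 ≅ Z/5
degree 1: 6−3−3 = 0 → Ȟ^1 ≅ 0
degree 2: 4−0−3 = 1 → Ȟ^2 ≅ Z/5

Ȟ^0 ≅ Z/5, Ȟ^1 ≅ 0 and Ȟ^2 ≅ Z/5


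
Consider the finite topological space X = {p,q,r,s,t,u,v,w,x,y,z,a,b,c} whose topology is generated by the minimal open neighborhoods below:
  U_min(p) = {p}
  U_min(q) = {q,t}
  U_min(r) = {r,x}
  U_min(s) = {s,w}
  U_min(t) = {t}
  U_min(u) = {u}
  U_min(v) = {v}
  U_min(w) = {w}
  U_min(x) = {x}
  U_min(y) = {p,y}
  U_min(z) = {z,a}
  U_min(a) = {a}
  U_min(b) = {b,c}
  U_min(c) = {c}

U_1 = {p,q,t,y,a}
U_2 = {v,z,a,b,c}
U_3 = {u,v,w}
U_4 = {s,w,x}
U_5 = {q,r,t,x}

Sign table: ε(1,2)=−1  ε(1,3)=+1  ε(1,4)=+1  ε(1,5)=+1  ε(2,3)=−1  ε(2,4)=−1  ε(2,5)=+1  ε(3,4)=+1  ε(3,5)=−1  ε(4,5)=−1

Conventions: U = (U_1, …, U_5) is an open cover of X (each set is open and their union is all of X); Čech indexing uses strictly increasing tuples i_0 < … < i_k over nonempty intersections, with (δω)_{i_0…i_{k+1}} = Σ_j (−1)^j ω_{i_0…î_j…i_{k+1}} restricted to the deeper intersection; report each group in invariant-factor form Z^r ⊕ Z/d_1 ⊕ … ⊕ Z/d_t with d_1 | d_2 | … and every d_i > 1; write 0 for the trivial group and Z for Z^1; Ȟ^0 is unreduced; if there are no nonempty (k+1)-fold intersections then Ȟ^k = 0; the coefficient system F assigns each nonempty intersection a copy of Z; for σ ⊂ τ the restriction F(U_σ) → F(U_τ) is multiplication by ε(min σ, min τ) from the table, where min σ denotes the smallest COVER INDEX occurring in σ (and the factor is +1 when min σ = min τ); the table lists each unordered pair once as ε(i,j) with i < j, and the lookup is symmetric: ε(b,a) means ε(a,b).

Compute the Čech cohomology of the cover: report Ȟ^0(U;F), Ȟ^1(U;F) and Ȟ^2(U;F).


intersection data:
  U12={a} U15={q,t} U23={v} U34={w} U45={x}
C dims 5,5; δ0: rk 5, SNF 1^4·2
Ȟ^0 = (5 − 5) − 0 = 0, so Ȟ^0 ≅ 0
Ȟ^1 = (5 − 0) − 5 = 0 plus torsion [2], so Ȟ^1 ≅ Z/2
Ȟ^2 = (0 − 0) − 0 = 0, so Ȟ^2 ≅ 0

Ȟ^0 = 0, Ȟ^1 = Z/2 and Ȟ^2 = 0


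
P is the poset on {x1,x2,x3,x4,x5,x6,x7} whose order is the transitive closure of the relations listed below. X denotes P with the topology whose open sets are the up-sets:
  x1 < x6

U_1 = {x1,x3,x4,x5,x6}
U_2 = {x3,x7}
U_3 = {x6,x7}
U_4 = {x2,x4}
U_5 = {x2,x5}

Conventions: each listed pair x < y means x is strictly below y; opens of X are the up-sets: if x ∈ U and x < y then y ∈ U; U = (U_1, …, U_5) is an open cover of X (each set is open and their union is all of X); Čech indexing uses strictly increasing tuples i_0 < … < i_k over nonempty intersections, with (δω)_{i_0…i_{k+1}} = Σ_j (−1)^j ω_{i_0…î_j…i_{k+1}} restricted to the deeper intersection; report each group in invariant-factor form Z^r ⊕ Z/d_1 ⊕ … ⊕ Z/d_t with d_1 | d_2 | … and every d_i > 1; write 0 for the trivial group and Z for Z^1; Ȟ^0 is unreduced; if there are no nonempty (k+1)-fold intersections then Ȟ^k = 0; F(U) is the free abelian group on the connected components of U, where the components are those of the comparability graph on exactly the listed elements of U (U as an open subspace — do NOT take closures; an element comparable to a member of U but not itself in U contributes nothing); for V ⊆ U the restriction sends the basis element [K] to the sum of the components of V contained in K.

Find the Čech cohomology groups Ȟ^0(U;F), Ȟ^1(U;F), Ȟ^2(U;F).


nonempty overlaps:
  U12={x3} U13={x6} U14={x4} U15={x5} U23={x7} U45={x2}
components per intersection:
  U1: {x1,x6} {x3} {x4} {x5}
  U2: {x3} {x7}
  U3: {x6} {x7}
  U4: {x2} {x4}
  U5: {x2} {x5}
  U12: {x3}
  U13: {x6}
  U14: {x4}
  U15: {x5}
  U23: {x7}
  U45: {x2}
C dims 12,6; δ0: rk 6, SNF 1^6
degree 0: 12−6−0 = 6 → Ȟ^0 ≅ Z^6
degree 1: 6−0−6 = 0 → Ȟ^1 ≅ 0
degree 2: 0−0−0 = 0 → Ȟ^2 ≅ 0

Ȟ^0(U;F) ≅ Z^6, Ȟ^1(U;F) ≅ 0 and Ȟ^2(U;F) ≅ 0


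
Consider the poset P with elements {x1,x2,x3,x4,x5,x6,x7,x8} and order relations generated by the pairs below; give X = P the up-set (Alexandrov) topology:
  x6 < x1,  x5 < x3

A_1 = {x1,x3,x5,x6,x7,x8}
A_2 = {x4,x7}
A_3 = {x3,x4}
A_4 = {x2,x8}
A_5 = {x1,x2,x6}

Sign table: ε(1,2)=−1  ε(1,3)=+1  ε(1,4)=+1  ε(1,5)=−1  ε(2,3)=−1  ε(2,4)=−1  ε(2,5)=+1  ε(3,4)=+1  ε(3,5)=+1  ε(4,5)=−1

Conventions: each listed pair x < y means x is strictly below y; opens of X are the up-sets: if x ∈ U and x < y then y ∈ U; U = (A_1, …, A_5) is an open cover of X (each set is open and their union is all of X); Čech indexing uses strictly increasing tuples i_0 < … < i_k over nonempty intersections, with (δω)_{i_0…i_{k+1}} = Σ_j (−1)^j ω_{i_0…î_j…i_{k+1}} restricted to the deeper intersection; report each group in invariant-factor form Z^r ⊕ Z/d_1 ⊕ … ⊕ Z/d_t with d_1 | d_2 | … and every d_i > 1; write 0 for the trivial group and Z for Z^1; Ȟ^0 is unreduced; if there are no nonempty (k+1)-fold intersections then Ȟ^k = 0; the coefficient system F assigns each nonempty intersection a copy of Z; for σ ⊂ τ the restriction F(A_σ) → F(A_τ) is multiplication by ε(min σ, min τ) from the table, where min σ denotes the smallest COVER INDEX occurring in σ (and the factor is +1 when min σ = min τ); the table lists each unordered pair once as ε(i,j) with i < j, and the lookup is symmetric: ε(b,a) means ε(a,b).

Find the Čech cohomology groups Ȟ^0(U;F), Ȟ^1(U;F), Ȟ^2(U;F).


nerve simplices:
  A12={x7} A13={x3} A14={x8} A15={x1,x6} A23={x4} A45={x2}
C dims 5,6; δ0: rk 4, SNF 1^4
degree 0: 5−4−0 = 1 → Ȟ^0 ≅ Z
degree 1: 6−0−4 = 2 → Ȟ^1 ≅ Z^2
degree 2: 0−0−0 = 0 → Ȟ^2 ≅ 0

Ȟ^0 ≅ Z,  Ȟ^1 ≅ Z^2,  Ȟ^2 ≅ 0


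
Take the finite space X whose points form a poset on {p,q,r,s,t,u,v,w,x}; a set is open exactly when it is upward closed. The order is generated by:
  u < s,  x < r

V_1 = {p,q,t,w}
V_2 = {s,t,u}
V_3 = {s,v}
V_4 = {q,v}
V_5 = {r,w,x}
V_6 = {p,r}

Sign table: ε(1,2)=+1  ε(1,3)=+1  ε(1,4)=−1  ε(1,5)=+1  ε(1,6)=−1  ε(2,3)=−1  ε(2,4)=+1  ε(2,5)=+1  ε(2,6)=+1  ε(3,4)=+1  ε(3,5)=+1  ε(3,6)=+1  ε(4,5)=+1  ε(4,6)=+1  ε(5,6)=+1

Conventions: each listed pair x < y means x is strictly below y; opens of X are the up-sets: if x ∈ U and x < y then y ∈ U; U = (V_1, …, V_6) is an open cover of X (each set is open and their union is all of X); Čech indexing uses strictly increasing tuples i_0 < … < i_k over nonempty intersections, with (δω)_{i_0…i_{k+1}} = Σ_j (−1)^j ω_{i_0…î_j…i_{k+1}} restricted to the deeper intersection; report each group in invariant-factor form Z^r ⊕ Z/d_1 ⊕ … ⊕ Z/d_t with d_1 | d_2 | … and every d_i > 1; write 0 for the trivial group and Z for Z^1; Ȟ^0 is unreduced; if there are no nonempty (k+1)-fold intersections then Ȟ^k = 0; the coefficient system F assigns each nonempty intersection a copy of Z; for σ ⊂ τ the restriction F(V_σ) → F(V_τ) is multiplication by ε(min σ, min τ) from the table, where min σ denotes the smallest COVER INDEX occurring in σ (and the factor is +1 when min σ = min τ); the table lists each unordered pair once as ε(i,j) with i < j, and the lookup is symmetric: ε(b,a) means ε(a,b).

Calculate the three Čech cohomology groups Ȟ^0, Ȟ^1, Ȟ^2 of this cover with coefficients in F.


nerve simplices:
  V12={t} V14={q} V15={w} V16={p} V23={s} V34={v} V56={r}
C dims 6,7; δ0: rk 6, SNF 1^5·2
degree 0: 6−6−0 = 0 → Ȟ^0 ≅ 0
degree 1: 7−0−6 = 1 plus torsion [2] → Ȟ^1 ≅ Z ⊕ Z/2
degree 2: 0−0−0 = 0 → Ȟ^2 ≅ 0

Ȟ^0 = 0; Ȟ^1 = Z ⊕ Z/2; Ȟ^2 = 0


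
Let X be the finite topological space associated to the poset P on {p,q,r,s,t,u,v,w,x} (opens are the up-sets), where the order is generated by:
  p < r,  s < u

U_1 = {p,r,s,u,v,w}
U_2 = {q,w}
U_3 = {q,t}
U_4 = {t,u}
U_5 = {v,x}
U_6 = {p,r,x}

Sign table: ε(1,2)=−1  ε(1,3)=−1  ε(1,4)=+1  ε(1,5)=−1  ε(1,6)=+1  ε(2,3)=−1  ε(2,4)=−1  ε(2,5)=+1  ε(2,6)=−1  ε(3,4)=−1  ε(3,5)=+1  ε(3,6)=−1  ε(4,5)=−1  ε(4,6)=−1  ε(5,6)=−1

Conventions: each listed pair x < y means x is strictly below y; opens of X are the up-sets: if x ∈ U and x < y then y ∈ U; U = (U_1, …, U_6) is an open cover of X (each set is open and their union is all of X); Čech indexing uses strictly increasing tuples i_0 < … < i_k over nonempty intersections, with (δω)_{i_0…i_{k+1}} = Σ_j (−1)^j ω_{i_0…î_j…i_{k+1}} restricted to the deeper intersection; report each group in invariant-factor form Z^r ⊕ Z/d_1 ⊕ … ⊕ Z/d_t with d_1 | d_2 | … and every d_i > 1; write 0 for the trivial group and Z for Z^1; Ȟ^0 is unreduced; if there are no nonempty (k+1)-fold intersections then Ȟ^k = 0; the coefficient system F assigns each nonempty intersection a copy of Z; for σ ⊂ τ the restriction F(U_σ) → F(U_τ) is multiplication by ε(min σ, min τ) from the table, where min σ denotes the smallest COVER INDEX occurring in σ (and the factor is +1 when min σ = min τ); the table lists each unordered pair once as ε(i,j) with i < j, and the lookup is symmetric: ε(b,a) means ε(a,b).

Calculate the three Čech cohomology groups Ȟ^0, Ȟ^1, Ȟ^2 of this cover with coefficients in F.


nerve simplices:
  U12={w} U14={u} U15={v} U16={p,r} U23={q} U34={t} U56={x}
C dims 6,7; δ0: rk 6, SNF 1^5·2
degree 0: 6−6−0 = 0 → Ȟ^0 ≅ 0
degree 1: 7−0−6 = 1 plus torsion [2] → Ȟ^1 ≅ Z ⊕ Z/2
degree 2: 0−0−0 = 0 → Ȟ^2 ≅ 0

Ȟ^0 = 0; Ȟ^1 = Z ⊕ Z/2; Ȟ^2 = 0
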